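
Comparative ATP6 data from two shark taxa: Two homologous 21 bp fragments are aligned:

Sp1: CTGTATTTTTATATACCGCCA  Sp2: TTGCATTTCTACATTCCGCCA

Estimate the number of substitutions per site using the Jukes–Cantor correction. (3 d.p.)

The sequences differ at 5 of 21 sites (1, 4, 9, 12, 15), so p = 5/21 ≈ 0.238095.
d = −(3/4) ln(1 − 4p/3) = −0.75 ln(1 − 0.31746) = −0.75 ln(0.68254)
  = −0.75 × (-0.381934) = 0.286451 substitutions/site.

0.286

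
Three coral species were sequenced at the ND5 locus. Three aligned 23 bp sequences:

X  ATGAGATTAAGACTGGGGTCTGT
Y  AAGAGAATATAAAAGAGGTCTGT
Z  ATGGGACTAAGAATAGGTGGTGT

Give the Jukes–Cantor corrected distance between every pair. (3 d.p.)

X–Y: 7/23 sites differ → p ≈ 0.304348, d = −0.75 ln(1 − 0.405797) = 0.390401 ≈ 0.390.
X–Z: 7/23 sites differ → p ≈ 0.304348, d = −0.75 ln(1 − 0.405797) = 0.390401 ≈ 0.390.
Y–Z: 11/23 sites differ → p ≈ 0.478261, d = −0.75 ln(1 − 0.637681) = 0.761423 ≈ 0.761.

d(X,Y) = 0.390, d(X,Z) = 0.390, d(Y,Z) = 0.761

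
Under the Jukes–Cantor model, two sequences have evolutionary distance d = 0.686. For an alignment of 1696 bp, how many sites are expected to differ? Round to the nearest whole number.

Invert JC69: p = (3/4)(1 − e^(−4d/3)) = 0.75 × (1 − e^(-0.914667)) = 0.75 × (1 − 0.400650) = 0.449513.
Expected differing sites = pL ≈ 0.449513 × 1696 = 762.374048 ≈ 762.

762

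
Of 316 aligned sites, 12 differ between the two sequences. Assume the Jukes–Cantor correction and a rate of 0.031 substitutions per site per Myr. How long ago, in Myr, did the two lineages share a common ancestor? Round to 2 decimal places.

0.63

p = 12/316 ≈ 0.037975.
d = −(3/4) ln(1 − 4p/3) = −0.75 ln(1 − 0.050633) = −0.75 ln(0.949367)
  = −0.75 × (-0.051960) = 0.038970 substitutions/site.
Under a molecular clock d = 2μt, so t = d/(2μ) = 0.038970 / (2 × 0.031) = 0.63 Myr.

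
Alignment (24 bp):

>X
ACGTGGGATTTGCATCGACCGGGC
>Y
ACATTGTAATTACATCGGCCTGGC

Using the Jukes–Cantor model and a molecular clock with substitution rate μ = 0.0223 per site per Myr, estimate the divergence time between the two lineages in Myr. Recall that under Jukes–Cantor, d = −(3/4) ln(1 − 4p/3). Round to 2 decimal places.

8.28

The sequences differ at 7 of 24 sites (3, 5, 7, 9, 12, 18, 21), so p = 7/24 ≈ 0.291667.
d = −(3/4) ln(1 − 4p/3) = −0.75 ln(1 − 0.388889) = −0.75 ln(0.611111)
  = −0.75 × (-0.492477) = 0.369358 substitutions/site.
Under a molecular clock d = 2μt, so t = d/(2μ) = 0.369358 / (2 × 0.0223) = 8.28 Myr.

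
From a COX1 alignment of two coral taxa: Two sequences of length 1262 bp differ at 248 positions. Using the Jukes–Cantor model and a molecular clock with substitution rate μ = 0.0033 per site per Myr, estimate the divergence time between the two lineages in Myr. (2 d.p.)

34.53

p = 248/1262 ≈ 0.196513.
d = −(3/4) ln(1 − 4p/3) = −0.75 ln(1 − 0.262017) = −0.75 ln(0.737983)
  = −0.75 × (-0.303834) = 0.227876 substitutions/site.
Under a molecular clock d = 2μt, so t = d/(2μ) = 0.227876 / (2 × 0.0033) = 34.53 Myr.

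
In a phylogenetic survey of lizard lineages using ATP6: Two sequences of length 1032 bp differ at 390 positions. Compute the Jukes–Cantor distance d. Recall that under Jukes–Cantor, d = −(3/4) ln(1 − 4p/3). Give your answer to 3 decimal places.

0.526

p = 390/1032 ≈ 0.377907.
d = −(3/4) ln(1 − 4p/3) = −0.75 ln(1 − 0.503876) = −0.75 ln(0.496124)
  = −0.75 × (-0.700929) = 0.525697 substitutions/site.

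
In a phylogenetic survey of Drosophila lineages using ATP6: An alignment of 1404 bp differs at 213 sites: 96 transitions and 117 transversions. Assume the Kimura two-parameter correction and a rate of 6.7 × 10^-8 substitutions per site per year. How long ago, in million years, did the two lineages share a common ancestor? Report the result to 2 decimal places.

1.27

P = 96/1404 ≈ 0.068376 and Q = 117/1404 ≈ 0.083333.
Under the Kimura two-parameter model, d = −½ ln(1 − 2P − Q) − ¼ ln(1 − 2Q).
1 − 2P − Q = 0.779915, giving −½ ln(0.779915) = 0.124285.
1 − 2Q = 0.833334, giving −¼ ln(0.833334) = 0.045580.
d = 0.124285 + 0.045580 = 0.169865.
Under a molecular clock d = 2μt, so t = d/(2μ) = 0.169865 / (2 × 6.7 × 10^-8) = 1.27 million years.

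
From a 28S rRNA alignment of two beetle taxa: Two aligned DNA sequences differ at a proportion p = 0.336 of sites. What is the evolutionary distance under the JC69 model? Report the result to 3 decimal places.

0.446

d = −(3/4) ln(1 − 4p/3) = −0.75 ln(1 − 0.448) = −0.75 ln(0.552)
  = −0.75 × (-0.594207) = 0.445655 substitutions/site.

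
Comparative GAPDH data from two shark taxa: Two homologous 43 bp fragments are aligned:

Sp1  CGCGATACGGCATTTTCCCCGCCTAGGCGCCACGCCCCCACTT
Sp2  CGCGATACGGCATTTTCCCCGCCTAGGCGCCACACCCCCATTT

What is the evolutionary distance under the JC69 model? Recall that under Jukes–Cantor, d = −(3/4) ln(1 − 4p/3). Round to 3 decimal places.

0.048

The sequences differ at 2 of 43 sites (34, 41), so p = 2/43 ≈ 0.046512.
d = −(3/4) ln(1 − 4p/3) = −0.75 ln(1 − 0.062016) = −0.75 ln(0.937984)
  = −0.75 × (-0.064022) = 0.048017 substitutions/site.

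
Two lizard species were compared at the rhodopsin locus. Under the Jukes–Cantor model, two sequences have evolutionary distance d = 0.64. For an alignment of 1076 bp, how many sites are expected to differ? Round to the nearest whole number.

Invert JC69: p = (3/4)(1 − e^(−4d/3)) = 0.75 × (1 − e^(-0.853333)) = 0.75 × (1 − 0.425993) = 0.430505.
Expected differing sites = pL ≈ 0.430505 × 1076 = 463.22338 ≈ 463.

463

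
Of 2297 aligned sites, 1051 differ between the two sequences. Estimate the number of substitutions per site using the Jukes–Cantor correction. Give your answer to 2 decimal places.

p = 1051/2297 ≈ 0.457553.
d = −(3/4) ln(1 − 4p/3) = −0.75 ln(1 − 0.610071) = −0.75 ln(0.389929)
  = −0.75 × (-0.941791) = 0.706343 substitutions/site.

0.71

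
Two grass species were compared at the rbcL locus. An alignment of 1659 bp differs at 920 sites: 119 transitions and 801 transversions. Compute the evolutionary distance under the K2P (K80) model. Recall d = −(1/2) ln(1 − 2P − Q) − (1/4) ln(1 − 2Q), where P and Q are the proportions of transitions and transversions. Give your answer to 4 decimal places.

P = 119/1659 ≈ 0.07173 and Q = 801/1659 ≈ 0.482821.
Under the Kimura two-parameter model, d = −½ ln(1 − 2P − Q) − ¼ ln(1 − 2Q).
1 − 2P − Q = 0.373719, giving −½ ln(0.373719) = 0.492126.
1 − 2Q = 0.034358, giving −¼ ln(0.034358) = 0.842730.
d = 0.492126 + 0.842730 = 1.334856.

1.3349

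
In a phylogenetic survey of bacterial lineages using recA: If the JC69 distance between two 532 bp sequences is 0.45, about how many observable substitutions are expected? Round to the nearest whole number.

180

Invert JC69: p = (3/4)(1 − e^(−4d/3)) = 0.75 × (1 − e^(-0.6)) = 0.75 × (1 − 0.548812) = 0.338391.
Expected differing sites = pL ≈ 0.338391 × 532 = 180.024012 ≈ 180.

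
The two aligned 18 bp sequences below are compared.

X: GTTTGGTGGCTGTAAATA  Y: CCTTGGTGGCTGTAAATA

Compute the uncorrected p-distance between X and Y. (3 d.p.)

The sequences differ at 2 of 18 positions (sites 1, 2).
p = 2/18 = 0.111111… ≈ 0.111 (to 3 d.p.).

0.111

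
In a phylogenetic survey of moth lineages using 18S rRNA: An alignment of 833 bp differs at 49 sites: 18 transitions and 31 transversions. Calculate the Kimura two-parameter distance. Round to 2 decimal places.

0.06

P = 18/833 ≈ 0.021609 and Q = 31/833 ≈ 0.037215.
Under the Kimura two-parameter model, d = −½ ln(1 − 2P − Q) − ¼ ln(1 − 2Q).
1 − 2P − Q = 0.919567, giving −½ ln(0.919567) = 0.041926.
1 − 2Q = 0.92557, giving −¼ ln(0.92557) = 0.019336.
d = 0.041926 + 0.019336 = 0.061262.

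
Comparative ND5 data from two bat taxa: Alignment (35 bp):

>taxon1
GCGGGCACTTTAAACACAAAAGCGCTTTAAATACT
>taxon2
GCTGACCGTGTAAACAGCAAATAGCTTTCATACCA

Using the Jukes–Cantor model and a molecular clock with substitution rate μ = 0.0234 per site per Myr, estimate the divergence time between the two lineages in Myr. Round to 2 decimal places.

12.21

The sequences differ at 14 of 35 sites, so p = 14/35 = 0.4.
d = −(3/4) ln(1 − 4p/3) = −0.75 ln(1 − 0.533333) = −0.75 ln(0.466667)
  = −0.75 × (-0.762139) = 0.571604 substitutions/site.
Under a molecular clock d = 2μt, so t = d/(2μ) = 0.571604 / (2 × 0.0234) = 12.21 Myr.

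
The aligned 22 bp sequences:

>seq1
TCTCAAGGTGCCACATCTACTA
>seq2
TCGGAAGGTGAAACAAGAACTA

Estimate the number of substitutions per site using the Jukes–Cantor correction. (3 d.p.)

0.414

The sequences differ at 7 of 22 sites (3, 4, 11, 12, 16, 17, 18), so p = 7/22 ≈ 0.318182.
d = −(3/4) ln(1 − 4p/3) = −0.75 ln(1 − 0.424243) = −0.75 ln(0.575757)
  = −0.75 × (-0.552070) = 0.414053 substitutions/site.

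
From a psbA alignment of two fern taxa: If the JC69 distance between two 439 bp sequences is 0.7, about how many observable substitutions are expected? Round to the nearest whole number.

Invert JC69: p = (3/4)(1 − e^(−4d/3)) = 0.75 × (1 − e^(-0.933333)) = 0.75 × (1 − 0.393241) = 0.455069.
Expected differing sites = pL ≈ 0.455069 × 439 = 199.775291 ≈ 200.

200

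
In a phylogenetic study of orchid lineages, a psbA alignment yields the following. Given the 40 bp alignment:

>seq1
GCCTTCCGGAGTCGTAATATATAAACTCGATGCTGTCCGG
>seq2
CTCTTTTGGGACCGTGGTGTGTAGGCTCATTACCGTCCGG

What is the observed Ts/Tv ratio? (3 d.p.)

7.500

Transitions are A↔G and C↔T; transversions are all other mismatches.
Transitions: 15. Transversions: 2.
R = 15/2 = 7.500.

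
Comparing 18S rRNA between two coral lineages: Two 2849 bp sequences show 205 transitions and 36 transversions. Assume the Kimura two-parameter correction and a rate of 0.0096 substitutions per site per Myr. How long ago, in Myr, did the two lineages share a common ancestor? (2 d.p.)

P = 205/2849 ≈ 0.071955 and Q = 36/2849 ≈ 0.012636.
Under the Kimura two-parameter model, d = −½ ln(1 − 2P − Q) − ¼ ln(1 − 2Q).
1 − 2P − Q = 0.843454, giving −½ ln(0.843454) = 0.085125.
1 − 2Q = 0.974728, giving −¼ ln(0.974728) = 0.006399.
d = 0.085125 + 0.006399 = 0.091524.
Under a molecular clock d = 2μt, so t = d/(2μ) = 0.091524 / (2 × 0.0096) = 4.77 Myr.

4.77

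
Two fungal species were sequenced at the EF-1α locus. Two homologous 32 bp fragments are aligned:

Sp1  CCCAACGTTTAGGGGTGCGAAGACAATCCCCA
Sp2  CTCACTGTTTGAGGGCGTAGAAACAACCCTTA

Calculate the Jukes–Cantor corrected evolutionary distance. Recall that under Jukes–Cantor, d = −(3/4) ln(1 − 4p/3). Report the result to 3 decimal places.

0.585

The sequences differ at 13 of 32 sites, so p = 13/32 = 0.40625.
d = −(3/4) ln(1 − 4p/3) = −0.75 ln(1 − 0.541667) = −0.75 ln(0.458333)
  = −0.75 × (-0.780159) = 0.585119 substitutions/site.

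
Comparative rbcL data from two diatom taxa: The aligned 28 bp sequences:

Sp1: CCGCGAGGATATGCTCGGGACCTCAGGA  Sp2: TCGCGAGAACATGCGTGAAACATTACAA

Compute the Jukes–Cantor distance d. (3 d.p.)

The sequences differ at 11 of 28 sites, so p = 11/28 ≈ 0.392857.
d = −(3/4) ln(1 − 4p/3) = −0.75 ln(1 − 0.523809) = −0.75 ln(0.476191)
  = −0.75 × (-0.741936) = 0.556452 substitutions/site.

0.556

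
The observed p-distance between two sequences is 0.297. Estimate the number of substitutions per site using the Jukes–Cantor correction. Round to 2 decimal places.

0.38

d = −(3/4) ln(1 − 4p/3) = −0.75 ln(1 − 0.396) = −0.75 ln(0.604)
  = −0.75 × (-0.504181) = 0.378136 substitutions/site.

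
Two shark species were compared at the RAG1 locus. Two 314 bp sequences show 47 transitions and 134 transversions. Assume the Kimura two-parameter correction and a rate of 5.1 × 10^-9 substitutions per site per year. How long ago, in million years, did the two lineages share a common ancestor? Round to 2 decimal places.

P = 47/314 ≈ 0.149682 and Q = 134/314 ≈ 0.426752.
Under the Kimura two-parameter model, d = −½ ln(1 − 2P − Q) − ¼ ln(1 − 2Q).
1 − 2P − Q = 0.273884, giving −½ ln(0.273884) = 0.647525.
1 − 2Q = 0.146496, giving −¼ ln(0.146496) = 0.480189.
d = 0.647525 + 0.480189 = 1.127714.
Under a molecular clock d = 2μt, so t = d/(2μ) = 1.127714 / (2 × 5.1 × 10^-9) = 110.56 million years.

110.56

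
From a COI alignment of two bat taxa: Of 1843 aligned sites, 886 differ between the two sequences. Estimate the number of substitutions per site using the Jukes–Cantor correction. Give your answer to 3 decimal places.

p = 886/1843 ≈ 0.480738.
d = −(3/4) ln(1 − 4p/3) = −0.75 ln(1 − 0.640984) = −0.75 ln(0.359016)
  = −0.75 × (-1.024388) = 0.768291 substitutions/site.

0.768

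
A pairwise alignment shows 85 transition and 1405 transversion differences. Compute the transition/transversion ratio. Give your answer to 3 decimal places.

R = 85/1405 = 0.060498… ≈ 0.060 (to 3 d.p.).

0.060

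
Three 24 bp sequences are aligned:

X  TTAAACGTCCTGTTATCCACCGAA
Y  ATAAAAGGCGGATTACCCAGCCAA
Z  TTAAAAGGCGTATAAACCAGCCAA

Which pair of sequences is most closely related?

Y and Z

X–Y: 9/24 differ, p = 0.375, d = 0.520.
X–Z: 8/24 differ, p = 0.333, d = 0.441.
Y–Z: 4/24 differ, p = 0.167, d = 0.188.
The smallest distance is between Y and Z.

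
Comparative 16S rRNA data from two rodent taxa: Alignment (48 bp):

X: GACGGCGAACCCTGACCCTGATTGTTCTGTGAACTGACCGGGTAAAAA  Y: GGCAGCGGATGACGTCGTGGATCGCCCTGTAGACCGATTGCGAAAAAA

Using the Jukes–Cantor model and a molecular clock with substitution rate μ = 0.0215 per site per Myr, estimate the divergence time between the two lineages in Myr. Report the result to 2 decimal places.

15.27

The sequences differ at 21 of 48 sites, so p = 21/48 = 0.4375.
d = −(3/4) ln(1 − 4p/3) = −0.75 ln(1 − 0.583333) = −0.75 ln(0.416667)
  = −0.75 × (-0.875468) = 0.656601 substitutions/site.
Under a molecular clock d = 2μt, so t = d/(2μ) = 0.656601 / (2 × 0.0215) = 15.27 Myr.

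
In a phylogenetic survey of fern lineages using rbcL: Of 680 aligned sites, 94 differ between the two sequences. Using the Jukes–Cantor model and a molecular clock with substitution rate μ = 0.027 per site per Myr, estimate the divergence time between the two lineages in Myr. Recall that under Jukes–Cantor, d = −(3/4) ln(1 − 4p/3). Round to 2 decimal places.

p = 94/680 ≈ 0.138235.
d = −(3/4) ln(1 − 4p/3) = −0.75 ln(1 − 0.184313) = −0.75 ln(0.815687)
  = −0.75 × (-0.203725) = 0.152794 substitutions/site.
Under a molecular clock d = 2μt, so t = d/(2μ) = 0.152794 / (2 × 0.027) = 2.83 Myr.

2.83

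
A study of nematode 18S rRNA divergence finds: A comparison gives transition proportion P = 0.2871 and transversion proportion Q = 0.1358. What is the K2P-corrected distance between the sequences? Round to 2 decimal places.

Under the Kimura two-parameter model, d = −½ ln(1 − 2P − Q) − ¼ ln(1 − 2Q).
1 − 2P − Q = 0.29, giving −½ ln(0.29) = 0.618937.
1 − 2Q = 0.7284, giving −¼ ln(0.7284) = 0.079226.
d = 0.618937 + 0.079226 = 0.698163.

0.70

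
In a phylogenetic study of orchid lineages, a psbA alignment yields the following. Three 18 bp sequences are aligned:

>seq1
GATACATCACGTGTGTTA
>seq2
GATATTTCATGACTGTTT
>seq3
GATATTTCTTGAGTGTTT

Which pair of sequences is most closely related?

seq1–seq2: 6/18 differ, p = 0.333, d = 0.441.
seq1–seq3: 6/18 differ, p = 0.333, d = 0.441.
seq2–seq3: 2/18 differ, p = 0.111, d = 0.120.
The smallest distance is between seq2 and seq3.

seq2 and seq3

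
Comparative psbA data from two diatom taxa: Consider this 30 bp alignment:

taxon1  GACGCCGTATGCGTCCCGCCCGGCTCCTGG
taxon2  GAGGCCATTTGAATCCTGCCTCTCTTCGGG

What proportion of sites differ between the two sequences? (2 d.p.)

The sequences differ at 11 of 30 positions.
p = 11/30 = 0.366666… ≈ 0.37 (to 2 d.p.).

0.37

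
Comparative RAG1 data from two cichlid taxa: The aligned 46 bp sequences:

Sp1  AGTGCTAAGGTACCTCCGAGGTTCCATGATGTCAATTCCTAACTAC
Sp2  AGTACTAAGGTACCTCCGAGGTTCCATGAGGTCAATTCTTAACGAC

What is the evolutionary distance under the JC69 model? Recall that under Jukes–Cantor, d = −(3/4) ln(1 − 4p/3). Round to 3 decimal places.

0.092

The sequences differ at 4 of 46 sites (4, 30, 39, 44), so p = 4/46 ≈ 0.086957.
d = −(3/4) ln(1 − 4p/3) = −0.75 ln(1 − 0.115943) = −0.75 ln(0.884057)
  = −0.75 × (-0.123234) = 0.092426 substitutions/site.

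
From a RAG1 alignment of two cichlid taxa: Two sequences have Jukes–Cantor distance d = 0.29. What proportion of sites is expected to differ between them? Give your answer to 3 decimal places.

0.241

p = (3/4)(1 − e^(−4d/3)) = 0.75 × (1 − e^(-0.386667)) = 0.75 × (1 − 0.679317) = 0.240512.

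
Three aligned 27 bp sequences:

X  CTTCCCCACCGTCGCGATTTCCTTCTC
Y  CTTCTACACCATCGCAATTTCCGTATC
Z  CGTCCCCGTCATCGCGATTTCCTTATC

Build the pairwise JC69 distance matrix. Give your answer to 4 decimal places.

d(X,Y) = 0.2635, d(X,Z) = 0.2127, d(Y,Z) = 0.3181

X–Y: 6/27 sites differ → p ≈ 0.222222, d = −0.75 ln(1 − 0.296296) = 0.263548 ≈ 0.2635.
X–Z: 5/27 sites differ → p ≈ 0.185185, d = −0.75 ln(1 − 0.246913) = 0.212681 ≈ 0.2127.
Y–Z: 7/27 sites differ → p ≈ 0.259259, d = −0.75 ln(1 − 0.345679) = 0.318118 ≈ 0.3181.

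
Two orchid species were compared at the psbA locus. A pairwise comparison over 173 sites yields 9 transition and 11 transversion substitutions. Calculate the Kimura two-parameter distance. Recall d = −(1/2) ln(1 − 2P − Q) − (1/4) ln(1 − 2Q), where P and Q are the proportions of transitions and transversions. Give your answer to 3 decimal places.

P = 9/173 ≈ 0.052023 and Q = 11/173 ≈ 0.063584.
Under the Kimura two-parameter model, d = −½ ln(1 − 2P − Q) − ¼ ln(1 − 2Q).
1 − 2P − Q = 0.83237, giving −½ ln(0.83237) = 0.091739.
1 − 2Q = 0.872832, giving −¼ ln(0.872832) = 0.034003.
d = 0.091739 + 0.034003 = 0.125742.

0.126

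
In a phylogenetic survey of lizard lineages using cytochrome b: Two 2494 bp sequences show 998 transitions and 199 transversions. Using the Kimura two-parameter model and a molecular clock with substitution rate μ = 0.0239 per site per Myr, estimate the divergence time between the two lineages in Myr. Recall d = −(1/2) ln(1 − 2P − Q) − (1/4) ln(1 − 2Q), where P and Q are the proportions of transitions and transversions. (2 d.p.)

P = 998/2494 ≈ 0.40016 and Q = 199/2494 ≈ 0.079791.
Under the Kimura two-parameter model, d = −½ ln(1 − 2P − Q) − ¼ ln(1 − 2Q).
1 − 2P − Q = 0.119889, giving −½ ln(0.119889) = 1.060594.
1 − 2Q = 0.840418, giving −¼ ln(0.840418) = 0.043464.
d = 1.060594 + 0.043464 = 1.104058.
Under a molecular clock d = 2μt, so t = d/(2μ) = 1.104058 / (2 × 0.0239) = 23.10 Myr.

23.10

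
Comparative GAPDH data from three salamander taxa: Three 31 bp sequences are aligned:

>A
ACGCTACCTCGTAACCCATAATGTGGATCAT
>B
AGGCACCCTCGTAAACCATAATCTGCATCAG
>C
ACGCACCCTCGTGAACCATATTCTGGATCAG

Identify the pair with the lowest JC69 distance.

B and C

A–B: 7/31 differ, p = 0.226, d = 0.269.
A–C: 7/31 differ, p = 0.226, d = 0.269.
B–C: 4/31 differ, p = 0.129, d = 0.142.
The smallest distance is between B and C.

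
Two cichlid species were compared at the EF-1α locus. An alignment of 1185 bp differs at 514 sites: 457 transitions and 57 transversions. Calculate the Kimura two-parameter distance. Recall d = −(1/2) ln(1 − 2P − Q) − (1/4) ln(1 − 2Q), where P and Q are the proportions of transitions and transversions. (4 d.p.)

P = 457/1185 ≈ 0.385654 and Q = 57/1185 ≈ 0.048101.
Under the Kimura two-parameter model, d = −½ ln(1 − 2P − Q) − ¼ ln(1 − 2Q).
1 − 2P − Q = 0.180591, giving −½ ln(0.180591) = 0.855760.
1 − 2Q = 0.903798, giving −¼ ln(0.903798) = 0.025287.
d = 0.855760 + 0.025287 = 0.881047.

0.8810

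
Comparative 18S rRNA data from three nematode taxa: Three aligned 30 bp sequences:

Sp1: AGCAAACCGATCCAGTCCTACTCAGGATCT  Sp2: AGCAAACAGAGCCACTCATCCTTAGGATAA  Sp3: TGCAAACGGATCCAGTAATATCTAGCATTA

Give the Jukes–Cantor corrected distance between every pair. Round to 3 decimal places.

Sp1–Sp2: 8/30 sites differ → p ≈ 0.266667, d = −0.75 ln(1 − 0.355556) = 0.329526 ≈ 0.330.
Sp1–Sp3: 10/30 sites differ → p ≈ 0.333333, d = −0.75 ln(1 − 0.444444) = 0.440839 ≈ 0.441.
Sp2–Sp3: 10/30 sites differ → p ≈ 0.333333, d = −0.75 ln(1 − 0.444444) = 0.440839 ≈ 0.441.

d(Sp1,Sp2) = 0.330, d(Sp1,Sp3) = 0.441, d(Sp2,Sp3) = 0.441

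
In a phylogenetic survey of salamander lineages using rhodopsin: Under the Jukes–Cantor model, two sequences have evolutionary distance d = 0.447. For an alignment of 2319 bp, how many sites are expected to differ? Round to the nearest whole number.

781

Invert JC69: p = (3/4)(1 − e^(−4d/3)) = 0.75 × (1 − e^(-0.596)) = 0.75 × (1 − 0.551011) = 0.336742.
Expected differing sites = pL ≈ 0.336742 × 2319 = 780.904698 ≈ 781.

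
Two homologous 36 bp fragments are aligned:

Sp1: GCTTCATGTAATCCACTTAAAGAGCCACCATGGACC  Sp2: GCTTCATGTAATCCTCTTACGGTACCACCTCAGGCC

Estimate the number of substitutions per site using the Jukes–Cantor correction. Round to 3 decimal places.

0.304

The sequences differ at 9 of 36 sites (15, 20, 21, 23, 24, 30, 31, 32, 34), so p = 9/36 = 0.25.
d = −(3/4) ln(1 − 4p/3) = −0.75 ln(1 − 0.333333) = −0.75 ln(0.666667)
  = −0.75 × (-0.405465) = 0.304099 substitutions/site.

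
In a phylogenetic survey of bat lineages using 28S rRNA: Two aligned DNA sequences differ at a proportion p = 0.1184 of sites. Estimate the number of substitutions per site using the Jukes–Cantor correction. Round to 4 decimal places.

0.1289

d = −(3/4) ln(1 − 4p/3) = −0.75 ln(1 − 0.157867) = −0.75 ln(0.842133)
  = −0.75 × (-0.171817) = 0.128863 substitutions/site.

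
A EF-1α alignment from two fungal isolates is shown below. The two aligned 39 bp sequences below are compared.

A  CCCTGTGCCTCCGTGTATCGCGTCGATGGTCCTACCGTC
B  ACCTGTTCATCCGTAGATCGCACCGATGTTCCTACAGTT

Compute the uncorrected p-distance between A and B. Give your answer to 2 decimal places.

The sequences differ at 10 of 39 positions (sites 1, 7, 9, 15, 16, 22, 23, 29, 36, 39).
p = 10/39 = 0.256410… ≈ 0.26 (to 2 d.p.).

0.26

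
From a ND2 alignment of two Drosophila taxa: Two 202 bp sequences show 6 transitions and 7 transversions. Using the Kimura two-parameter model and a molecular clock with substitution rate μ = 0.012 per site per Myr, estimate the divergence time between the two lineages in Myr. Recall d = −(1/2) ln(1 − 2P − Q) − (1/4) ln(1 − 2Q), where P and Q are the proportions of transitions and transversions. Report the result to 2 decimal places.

2.81

P = 6/202 ≈ 0.029703 and Q = 7/202 ≈ 0.034653.
Under the Kimura two-parameter model, d = −½ ln(1 − 2P − Q) − ¼ ln(1 − 2Q).
1 − 2P − Q = 0.905941, giving −½ ln(0.905941) = 0.049391.
1 − 2Q = 0.930694, giving −¼ ln(0.930694) = 0.017956.
d = 0.049391 + 0.017956 = 0.067347.
Under a molecular clock d = 2μt, so t = d/(2μ) = 0.067347 / (2 × 0.012) = 2.81 Myr.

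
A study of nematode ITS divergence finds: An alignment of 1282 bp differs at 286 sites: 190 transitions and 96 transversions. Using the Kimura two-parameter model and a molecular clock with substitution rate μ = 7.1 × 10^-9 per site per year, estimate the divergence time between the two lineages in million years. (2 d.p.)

P = 190/1282 ≈ 0.148206 and Q = 96/1282 ≈ 0.074883.
Under the Kimura two-parameter model, d = −½ ln(1 − 2P − Q) − ¼ ln(1 − 2Q).
1 − 2P − Q = 0.628705, giving −½ ln(0.628705) = 0.232047.
1 − 2Q = 0.850234, giving −¼ ln(0.850234) = 0.040561.
d = 0.232047 + 0.040561 = 0.272608.
Under a molecular clock d = 2μt, so t = d/(2μ) = 0.272608 / (2 × 7.1 × 10^-9) = 19.20 million years.

19.20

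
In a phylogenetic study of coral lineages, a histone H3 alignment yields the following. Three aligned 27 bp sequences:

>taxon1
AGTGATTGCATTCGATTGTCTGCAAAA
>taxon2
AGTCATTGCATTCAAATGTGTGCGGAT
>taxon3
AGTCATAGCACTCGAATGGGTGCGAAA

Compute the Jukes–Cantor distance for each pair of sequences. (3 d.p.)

d(taxon1,taxon2) = 0.318, d(taxon1,taxon3) = 0.318, d(taxon2,taxon3) = 0.264

taxon1–taxon2: 7/27 sites differ → p ≈ 0.259259, d = −0.75 ln(1 − 0.345679) = 0.318118 ≈ 0.318.
taxon1–taxon3: 7/27 sites differ → p ≈ 0.259259, d = −0.75 ln(1 − 0.345679) = 0.318118 ≈ 0.318.
taxon2–taxon3: 6/27 sites differ → p ≈ 0.222222, d = −0.75 ln(1 − 0.296296) = 0.263548 ≈ 0.264.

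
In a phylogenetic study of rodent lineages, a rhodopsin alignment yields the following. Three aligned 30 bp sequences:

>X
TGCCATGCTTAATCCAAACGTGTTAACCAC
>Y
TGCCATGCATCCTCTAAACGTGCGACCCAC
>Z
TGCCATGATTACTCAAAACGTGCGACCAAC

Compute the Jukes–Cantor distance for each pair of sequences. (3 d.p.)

X–Y: 7/30 sites differ → p ≈ 0.233333, d = −0.75 ln(1 − 0.311111) = 0.279506 ≈ 0.280.
X–Z: 7/30 sites differ → p ≈ 0.233333, d = −0.75 ln(1 − 0.311111) = 0.279506 ≈ 0.280.
Y–Z: 5/30 sites differ → p ≈ 0.166667, d = −0.75 ln(1 − 0.222223) = 0.188487 ≈ 0.188.

d(X,Y) = 0.280, d(X,Z) = 0.280, d(Y,Z) = 0.188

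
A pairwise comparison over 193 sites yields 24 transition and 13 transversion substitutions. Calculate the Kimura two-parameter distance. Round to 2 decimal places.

0.23

P = 24/193 ≈ 0.124352 and Q = 13/193 ≈ 0.067358.
Under the Kimura two-parameter model, d = −½ ln(1 − 2P − Q) − ¼ ln(1 − 2Q).
1 − 2P − Q = 0.683938, giving −½ ln(0.683938) = 0.189944.
1 − 2Q = 0.865284, giving −¼ ln(0.865284) = 0.036174.
d = 0.189944 + 0.036174 = 0.226118.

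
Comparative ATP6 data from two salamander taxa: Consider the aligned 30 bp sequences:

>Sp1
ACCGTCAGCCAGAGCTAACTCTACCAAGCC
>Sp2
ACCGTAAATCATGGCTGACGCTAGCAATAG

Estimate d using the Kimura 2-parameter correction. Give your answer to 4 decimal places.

Of 30 sites, 4 differences are transitions and 7 are transversions, so P = 4/30 ≈ 0.133333 and Q = 7/30 ≈ 0.233333.
Under the Kimura two-parameter model, d = −½ ln(1 − 2P − Q) − ¼ ln(1 − 2Q).
1 − 2P − Q = 0.500001, giving −½ ln(0.500001) = 0.346573.
1 − 2Q = 0.533334, giving −¼ ln(0.533334) = 0.157152.
d = 0.346573 + 0.157152 = 0.503725.

0.5037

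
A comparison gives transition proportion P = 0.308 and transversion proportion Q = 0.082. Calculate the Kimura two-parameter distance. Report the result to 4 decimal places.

Under the Kimura two-parameter model, d = −½ ln(1 − 2P − Q) − ¼ ln(1 − 2Q).
1 − 2P − Q = 0.302, giving −½ ln(0.302) = 0.598664.
1 − 2Q = 0.836, giving −¼ ln(0.836) = 0.044782.
d = 0.598664 + 0.044782 = 0.643446.

0.6434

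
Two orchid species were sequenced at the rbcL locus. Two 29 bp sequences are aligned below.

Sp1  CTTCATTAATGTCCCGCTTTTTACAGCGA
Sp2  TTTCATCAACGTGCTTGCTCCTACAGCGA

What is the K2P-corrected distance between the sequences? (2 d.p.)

Of 29 sites, 7 differences are transitions and 3 are transversions, so P = 7/29 ≈ 0.241379 and Q = 3/29 ≈ 0.103448.
Under the Kimura two-parameter model, d = −½ ln(1 − 2P − Q) − ¼ ln(1 − 2Q).
1 − 2P − Q = 0.413794, giving −½ ln(0.413794) = 0.441194.
1 − 2Q = 0.793104, giving −¼ ln(0.793104) = 0.057950.
d = 0.441194 + 0.057950 = 0.499144.

0.50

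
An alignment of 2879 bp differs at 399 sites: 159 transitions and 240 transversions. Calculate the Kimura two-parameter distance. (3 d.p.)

P = 159/2879 ≈ 0.055228 and Q = 240/2879 ≈ 0.083362.
Under the Kimura two-parameter model, d = −½ ln(1 − 2P − Q) − ¼ ln(1 − 2Q).
1 − 2P − Q = 0.806182, giving −½ ln(0.806182) = 0.107723.
1 − 2Q = 0.833276, giving −¼ ln(0.833276) = 0.045598.
d = 0.107723 + 0.045598 = 0.153321.

0.153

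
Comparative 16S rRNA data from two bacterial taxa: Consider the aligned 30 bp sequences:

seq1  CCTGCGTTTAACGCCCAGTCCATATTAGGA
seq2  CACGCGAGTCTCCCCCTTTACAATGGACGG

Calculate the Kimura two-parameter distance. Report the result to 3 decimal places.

1.135

Of 30 sites, 2 differences are transitions and 14 are transversions, so P = 2/30 ≈ 0.066667 and Q = 14/30 ≈ 0.466667.
Under the Kimura two-parameter model, d = −½ ln(1 − 2P − Q) − ¼ ln(1 − 2Q).
1 − 2P − Q = 0.399999, giving −½ ln(0.399999) = 0.458147.
1 − 2Q = 0.066666, giving −¼ ln(0.066666) = 0.677015.
d = 0.458147 + 0.677015 = 1.135162.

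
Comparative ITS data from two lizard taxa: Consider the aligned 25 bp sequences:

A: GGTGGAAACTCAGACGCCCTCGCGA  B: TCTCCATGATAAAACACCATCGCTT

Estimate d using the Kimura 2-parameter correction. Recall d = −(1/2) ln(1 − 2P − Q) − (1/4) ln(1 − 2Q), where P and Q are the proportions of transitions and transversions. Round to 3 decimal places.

0.913

Of 25 sites, 3 differences are transitions and 10 are transversions, so P = 3/25 = 0.12 and Q = 10/25 = 0.4.
Under the Kimura two-parameter model, d = −½ ln(1 − 2P − Q) − ¼ ln(1 − 2Q).
1 − 2P − Q = 0.36, giving −½ ln(0.36) = 0.510826.
1 − 2Q = 0.2, giving −¼ ln(0.2) = 0.402359.
d = 0.510826 + 0.402359 = 0.913185.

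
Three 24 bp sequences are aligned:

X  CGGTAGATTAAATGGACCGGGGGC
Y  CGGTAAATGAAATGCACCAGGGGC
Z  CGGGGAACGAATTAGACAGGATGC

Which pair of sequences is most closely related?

X–Y: 4/24 differ, p = 0.167, d = 0.188.
X–Z: 10/24 differ, p = 0.417, d = 0.608.
Y–Z: 10/24 differ, p = 0.417, d = 0.608.
The smallest distance is between X and Y.

X and Y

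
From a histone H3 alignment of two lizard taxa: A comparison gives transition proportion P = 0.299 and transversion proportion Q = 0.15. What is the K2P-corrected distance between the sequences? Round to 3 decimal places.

0.778

Under the Kimura two-parameter model, d = −½ ln(1 − 2P − Q) − ¼ ln(1 − 2Q).
1 − 2P − Q = 0.252, giving −½ ln(0.252) = 0.689163.
1 − 2Q = 0.7, giving −¼ ln(0.7) = 0.089169.
d = 0.689163 + 0.089169 = 0.778332.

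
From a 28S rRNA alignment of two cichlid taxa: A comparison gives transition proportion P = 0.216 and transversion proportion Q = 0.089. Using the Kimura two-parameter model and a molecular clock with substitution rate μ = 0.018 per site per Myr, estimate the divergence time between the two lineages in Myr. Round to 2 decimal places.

11.58

Under the Kimura two-parameter model, d = −½ ln(1 − 2P − Q) − ¼ ln(1 − 2Q).
1 − 2P − Q = 0.479, giving −½ ln(0.479) = 0.368027.
1 − 2Q = 0.822, giving −¼ ln(0.822) = 0.049004.
d = 0.368027 + 0.049004 = 0.417031.
Under a molecular clock d = 2μt, so t = d/(2μ) = 0.417031 / (2 × 0.018) = 11.58 Myr.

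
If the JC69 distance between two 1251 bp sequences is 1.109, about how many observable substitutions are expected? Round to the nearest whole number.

724

Invert JC69: p = (3/4)(1 − e^(−4d/3)) = 0.75 × (1 − e^(-1.478667)) = 0.75 × (1 − 0.227941) = 0.579044.
Expected differing sites = pL ≈ 0.579044 × 1251 = 724.384044 ≈ 724.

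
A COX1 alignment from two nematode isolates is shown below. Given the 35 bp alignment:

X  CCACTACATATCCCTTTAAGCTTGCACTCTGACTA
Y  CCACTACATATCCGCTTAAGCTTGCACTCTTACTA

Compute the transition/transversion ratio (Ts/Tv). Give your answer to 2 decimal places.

Transitions are A↔G and C↔T; transversions are all other mismatches.
Transitions: 1. Transversions: 2.
R = 1/2 = 0.50.

0.50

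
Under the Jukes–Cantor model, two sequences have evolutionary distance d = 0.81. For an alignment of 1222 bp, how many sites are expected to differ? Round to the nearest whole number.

Invert JC69: p = (3/4)(1 − e^(−4d/3)) = 0.75 × (1 − e^(-1.08)) = 0.75 × (1 − 0.339596) = 0.495303.
Expected differing sites = pL ≈ 0.495303 × 1222 = 605.260266 ≈ 605.

605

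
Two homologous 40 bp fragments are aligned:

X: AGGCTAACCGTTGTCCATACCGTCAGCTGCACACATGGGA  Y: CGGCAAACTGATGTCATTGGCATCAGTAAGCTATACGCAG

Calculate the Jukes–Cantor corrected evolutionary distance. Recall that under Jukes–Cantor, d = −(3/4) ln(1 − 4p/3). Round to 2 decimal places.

The sequences differ at 20 of 40 sites, so p = 20/40 = 0.5.
d = −(3/4) ln(1 − 4p/3) = −0.75 ln(1 − 0.666667) = −0.75 ln(0.333333)
  = −0.75 × (-1.098613) = 0.823960 substitutions/site.

0.82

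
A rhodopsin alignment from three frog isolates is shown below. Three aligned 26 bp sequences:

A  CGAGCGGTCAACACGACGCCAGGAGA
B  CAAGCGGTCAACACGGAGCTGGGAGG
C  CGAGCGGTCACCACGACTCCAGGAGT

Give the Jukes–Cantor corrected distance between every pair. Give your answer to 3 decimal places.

A–B: 6/26 sites differ → p ≈ 0.230769, d = −0.75 ln(1 − 0.307692) = 0.275793 ≈ 0.276.
A–C: 3/26 sites differ → p ≈ 0.115385, d = −0.75 ln(1 − 0.153847) = 0.125291 ≈ 0.125.
B–C: 8/26 sites differ → p ≈ 0.307692, d = −0.75 ln(1 − 0.410256) = 0.396050 ≈ 0.396.

d(A,B) = 0.276, d(A,C) = 0.125, d(B,C) = 0.396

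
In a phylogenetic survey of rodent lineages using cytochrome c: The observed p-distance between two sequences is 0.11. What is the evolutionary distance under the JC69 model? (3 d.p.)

d = −(3/4) ln(1 − 4p/3) = −0.75 ln(1 − 0.146667) = −0.75 ln(0.853333)
  = −0.75 × (-0.158605) = 0.118954 substitutions/site.

0.119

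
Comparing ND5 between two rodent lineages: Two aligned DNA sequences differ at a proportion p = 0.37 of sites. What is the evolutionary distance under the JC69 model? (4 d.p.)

d = −(3/4) ln(1 − 4p/3) = −0.75 ln(1 − 0.493333) = −0.75 ln(0.506667)
  = −0.75 × (-0.679901) = 0.509926 substitutions/site.

0.5099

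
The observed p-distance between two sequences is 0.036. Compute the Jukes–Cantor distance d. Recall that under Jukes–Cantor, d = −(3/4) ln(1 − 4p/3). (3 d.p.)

d = −(3/4) ln(1 − 4p/3) = −0.75 ln(1 − 0.048) = −0.75 ln(0.952)
  = −0.75 × (-0.049190) = 0.036893 substitutions/site.

0.037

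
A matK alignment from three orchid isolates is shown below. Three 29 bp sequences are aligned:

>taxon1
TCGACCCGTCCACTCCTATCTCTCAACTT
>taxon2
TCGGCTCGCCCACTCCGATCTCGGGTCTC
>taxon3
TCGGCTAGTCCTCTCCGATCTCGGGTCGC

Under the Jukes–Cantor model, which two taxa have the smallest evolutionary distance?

taxon2 and taxon3

taxon1–taxon2: 9/29 differ, p = 0.310, d = 0.401.
taxon1–taxon3: 11/29 differ, p = 0.379, d = 0.529.
taxon2–taxon3: 4/29 differ, p = 0.138, d = 0.152.
The smallest distance is between taxon2 and taxon3.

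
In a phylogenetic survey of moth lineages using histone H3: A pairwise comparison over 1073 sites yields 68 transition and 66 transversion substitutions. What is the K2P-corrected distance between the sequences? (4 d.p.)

0.1371

P = 68/1073 ≈ 0.063374 and Q = 66/1073 ≈ 0.06151.
Under the Kimura two-parameter model, d = −½ ln(1 − 2P − Q) − ¼ ln(1 − 2Q).
1 − 2P − Q = 0.811742, giving −½ ln(0.811742) = 0.104286.
1 − 2Q = 0.87698, giving −¼ ln(0.87698) = 0.032818.
d = 0.104286 + 0.032818 = 0.137104.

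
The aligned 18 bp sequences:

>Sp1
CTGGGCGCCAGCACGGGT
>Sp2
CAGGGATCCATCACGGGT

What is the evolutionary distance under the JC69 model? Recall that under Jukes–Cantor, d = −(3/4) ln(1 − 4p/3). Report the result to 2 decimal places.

0.26

The sequences differ at 4 of 18 sites (2, 6, 7, 11), so p = 4/18 ≈ 0.222222.
d = −(3/4) ln(1 − 4p/3) = −0.75 ln(1 − 0.296296) = −0.75 ln(0.703704)
  = −0.75 × (-0.351397) = 0.263548 substitutions/site.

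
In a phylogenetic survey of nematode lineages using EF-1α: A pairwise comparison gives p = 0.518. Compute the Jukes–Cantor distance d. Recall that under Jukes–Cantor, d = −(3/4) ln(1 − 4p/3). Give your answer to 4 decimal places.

0.8800

d = −(3/4) ln(1 − 4p/3) = −0.75 ln(1 − 0.690667) = −0.75 ln(0.309333)
  = −0.75 × (-1.173337) = 0.880003 substitutions/site.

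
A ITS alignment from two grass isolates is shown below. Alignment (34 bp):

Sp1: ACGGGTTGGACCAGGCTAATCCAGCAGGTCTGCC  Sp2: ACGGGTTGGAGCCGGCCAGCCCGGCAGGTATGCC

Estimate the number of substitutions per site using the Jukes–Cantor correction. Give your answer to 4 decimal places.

The sequences differ at 7 of 34 sites (11, 13, 17, 19, 20, 23, 30), so p = 7/34 ≈ 0.205882.
d = −(3/4) ln(1 − 4p/3) = −0.75 ln(1 − 0.274509) = −0.75 ln(0.725491)
  = −0.75 × (-0.320907) = 0.240680 substitutions/site.

0.2407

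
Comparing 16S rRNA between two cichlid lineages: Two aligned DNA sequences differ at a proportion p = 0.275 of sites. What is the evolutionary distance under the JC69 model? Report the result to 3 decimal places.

d = −(3/4) ln(1 − 4p/3) = −0.75 ln(1 − 0.366667) = −0.75 ln(0.633333)
  = −0.75 × (-0.456759) = 0.342569 substitutions/site.

0.343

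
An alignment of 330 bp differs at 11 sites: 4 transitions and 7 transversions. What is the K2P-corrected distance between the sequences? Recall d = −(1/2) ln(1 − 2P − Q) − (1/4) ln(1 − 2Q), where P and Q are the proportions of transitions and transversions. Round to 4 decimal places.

0.0341

P = 4/330 ≈ 0.012121 and Q = 7/330 ≈ 0.021212.
Under the Kimura two-parameter model, d = −½ ln(1 − 2P − Q) − ¼ ln(1 − 2Q).
1 − 2P − Q = 0.954546, giving −½ ln(0.954546) = 0.023260.
1 − 2Q = 0.957576, giving −¼ ln(0.957576) = 0.010838.
d = 0.023260 + 0.010838 = 0.034098.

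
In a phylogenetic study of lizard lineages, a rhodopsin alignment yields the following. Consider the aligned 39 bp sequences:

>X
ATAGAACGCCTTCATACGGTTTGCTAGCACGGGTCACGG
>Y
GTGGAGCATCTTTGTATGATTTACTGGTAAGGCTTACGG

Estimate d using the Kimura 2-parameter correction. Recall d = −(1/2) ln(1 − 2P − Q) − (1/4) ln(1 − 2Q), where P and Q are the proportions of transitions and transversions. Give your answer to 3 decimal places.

Of 39 sites, 13 differences are transitions and 2 are transversions, so P = 13/39 ≈ 0.333333 and Q = 2/39 ≈ 0.051282.
Under the Kimura two-parameter model, d = −½ ln(1 − 2P − Q) − ¼ ln(1 − 2Q).
1 − 2P − Q = 0.282052, giving −½ ln(0.282052) = 0.632832.
1 − 2Q = 0.897436, giving −¼ ln(0.897436) = 0.027053.
d = 0.632832 + 0.027053 = 0.659885.

0.660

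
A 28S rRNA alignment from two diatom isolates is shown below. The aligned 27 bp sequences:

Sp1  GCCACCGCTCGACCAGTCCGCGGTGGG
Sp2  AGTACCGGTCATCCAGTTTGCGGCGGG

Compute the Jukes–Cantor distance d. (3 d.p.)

The sequences differ at 9 of 27 sites (1, 2, 3, 8, 11, 12, 18, 19, 24), so p = 9/27 ≈ 0.333333.
d = −(3/4) ln(1 − 4p/3) = −0.75 ln(1 − 0.444444) = −0.75 ln(0.555556)
  = −0.75 × (-0.587786) = 0.440840 substitutions/site.

0.441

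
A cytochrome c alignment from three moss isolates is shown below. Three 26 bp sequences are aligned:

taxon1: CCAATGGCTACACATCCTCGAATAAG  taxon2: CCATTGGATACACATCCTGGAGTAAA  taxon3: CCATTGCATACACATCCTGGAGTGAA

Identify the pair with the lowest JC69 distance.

taxon1–taxon2: 5/26 differ, p = 0.192, d = 0.222.
taxon1–taxon3: 7/26 differ, p = 0.269, d = 0.334.
taxon2–taxon3: 2/26 differ, p = 0.077, d = 0.081.
The smallest distance is between taxon2 and taxon3.

taxon2 and taxon3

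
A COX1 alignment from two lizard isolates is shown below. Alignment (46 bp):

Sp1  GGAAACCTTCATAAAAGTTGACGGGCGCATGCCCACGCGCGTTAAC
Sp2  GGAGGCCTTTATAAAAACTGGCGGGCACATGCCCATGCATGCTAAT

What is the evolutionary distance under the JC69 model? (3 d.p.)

The sequences differ at 12 of 46 sites, so p = 12/46 ≈ 0.26087.
d = −(3/4) ln(1 − 4p/3) = −0.75 ln(1 − 0.347827) = −0.75 ln(0.652173)
  = −0.75 × (-0.427445) = 0.320584 substitutions/site.

0.321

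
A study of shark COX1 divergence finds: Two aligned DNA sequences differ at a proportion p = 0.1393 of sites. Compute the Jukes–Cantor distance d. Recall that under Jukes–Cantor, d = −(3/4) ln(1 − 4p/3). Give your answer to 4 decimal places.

0.1541

d = −(3/4) ln(1 − 4p/3) = −0.75 ln(1 − 0.185733) = −0.75 ln(0.814267)
  = −0.75 × (-0.205467) = 0.154100 substitutions/site.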